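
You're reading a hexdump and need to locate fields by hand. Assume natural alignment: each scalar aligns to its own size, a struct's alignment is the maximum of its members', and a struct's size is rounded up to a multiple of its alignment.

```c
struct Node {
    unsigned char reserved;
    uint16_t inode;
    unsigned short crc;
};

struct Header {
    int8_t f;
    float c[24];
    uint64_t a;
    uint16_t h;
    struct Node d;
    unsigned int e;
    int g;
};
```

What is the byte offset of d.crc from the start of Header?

Node: reserved at 0 (size 1, align 1) → ends 1; pad 1 to align 2 for inode; inode at 2 (size 2, align 2) → ends 4; crc at 4 (size 2, align 2) → ends 6; total 6 bytes, alignment 2
f at 0 (size 1, align 1) → ends 1
pad 3 to align 4 for c
c at 4 (size 96, align 4) → ends 100
pad 4 to align 8 for a
a at 104 (size 8, align 8) → ends 112
h at 112 (size 2, align 2) → ends 114
d at 114 (size 6, align 2) → ends 120
within Node: crc at 4
114 + 4 = 118

118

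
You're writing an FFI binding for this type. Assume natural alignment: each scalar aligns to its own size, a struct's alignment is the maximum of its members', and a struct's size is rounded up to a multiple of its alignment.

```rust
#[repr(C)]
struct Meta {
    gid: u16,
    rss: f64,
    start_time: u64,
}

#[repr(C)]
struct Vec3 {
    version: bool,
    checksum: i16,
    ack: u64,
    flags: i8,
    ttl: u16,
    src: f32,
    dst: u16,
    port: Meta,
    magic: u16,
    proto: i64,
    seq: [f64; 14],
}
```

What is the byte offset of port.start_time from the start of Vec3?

Meta: 0..2  gid  (2B, 2-aligned); 2..8  -- padding (6B); 8..16  rss  (8B, 8-aligned); 16..24  start_time  (8B, 8-aligned); sizeof = 24, alignof = 8
0..1  version  (1B, 1-aligned)
1..2  -- padding (1B)
2..4  checksum  (2B, 2-aligned)
4..8  -- padding (4B)
8..16  ack  (8B, 8-aligned)
16..17  flags  (1B, 1-aligned)
17..18  -- padding (1B)
18..20  ttl  (2B, 2-aligned)
20..24  src  (4B, 4-aligned)
24..26  dst  (2B, 2-aligned)
26..32  -- padding (6B)
32..56  port  (24B, 8-aligned)
within Meta: start_time at 16
32 + 16 = 48

48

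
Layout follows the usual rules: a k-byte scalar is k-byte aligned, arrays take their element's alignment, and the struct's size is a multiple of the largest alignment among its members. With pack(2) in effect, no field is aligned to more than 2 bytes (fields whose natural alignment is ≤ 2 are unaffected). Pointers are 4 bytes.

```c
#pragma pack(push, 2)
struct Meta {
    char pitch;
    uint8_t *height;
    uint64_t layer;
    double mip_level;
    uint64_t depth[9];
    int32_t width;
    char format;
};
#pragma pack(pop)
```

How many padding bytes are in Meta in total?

2

0..1  pitch  (1B, 1-aligned)
1..2  -- padding (1B)
2..6  height  (4B, 2-aligned)
6..14  layer  (8B, 2-aligned)
14..22  mip_level  (8B, 2-aligned)
22..94  depth  (72B, 2-aligned)
94..98  width  (4B, 2-aligned)
98..99  format  (1B, 1-aligned)
99..100  -- tail padding (1B)
sizeof = 100, alignof = 2
data bytes 98, size 100 → padding 2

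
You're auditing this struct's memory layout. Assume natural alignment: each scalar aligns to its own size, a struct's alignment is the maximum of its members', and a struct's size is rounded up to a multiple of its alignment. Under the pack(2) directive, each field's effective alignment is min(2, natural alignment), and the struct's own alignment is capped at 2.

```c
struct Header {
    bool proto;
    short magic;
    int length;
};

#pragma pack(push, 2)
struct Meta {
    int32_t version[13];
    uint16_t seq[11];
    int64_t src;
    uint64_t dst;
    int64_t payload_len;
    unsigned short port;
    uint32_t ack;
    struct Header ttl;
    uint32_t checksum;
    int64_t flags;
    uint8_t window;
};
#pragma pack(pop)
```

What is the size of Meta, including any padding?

126 bytes

Header: @0: proto [1B, align 1] → 1; +1 pad (align 2); @2: magic [2B, align 2] → 4; @4: length [4B, align 4] → 8; size 8, align 4
@0: version [52B, align 2] → 52
@52: seq [22B, align 2] → 74
@74: src [8B, align 2] → 82
@82: dst [8B, align 2] → 90
@90: payload_len [8B, align 2] → 98
@98: port [2B, align 2] → 100
@100: ack [4B, align 2] → 104
@104: ttl [8B, align 2] → 112
@112: checksum [4B, align 2] → 116
@116: flags [8B, align 2] → 124
@124: window [1B, align 1] → 125
+1 tail pad (align 2)
size 126, align 2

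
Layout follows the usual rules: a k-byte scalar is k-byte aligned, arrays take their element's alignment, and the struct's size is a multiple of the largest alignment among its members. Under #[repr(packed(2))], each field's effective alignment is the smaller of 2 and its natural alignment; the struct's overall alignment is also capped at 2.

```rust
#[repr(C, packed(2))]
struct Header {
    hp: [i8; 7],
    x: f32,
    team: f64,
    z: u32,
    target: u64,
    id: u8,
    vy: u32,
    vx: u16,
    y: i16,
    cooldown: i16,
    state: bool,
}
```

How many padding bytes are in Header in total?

3

hp at 0 (size 7, align 1) → ends 7
pad 1 to align 2 for x
x at 8 (size 4, align 2) → ends 12
team at 12 (size 8, align 2) → ends 20
z at 20 (size 4, align 2) → ends 24
target at 24 (size 8, align 2) → ends 32
id at 32 (size 1, align 1) → ends 33
pad 1 to align 2 for vy
vy at 34 (size 4, align 2) → ends 38
vx at 38 (size 2, align 2) → ends 40
y at 40 (size 2, align 2) → ends 42
cooldown at 42 (size 2, align 2) → ends 44
state at 44 (size 1, align 1) → ends 45
tail pad 1 to reach multiple of 2
total 46 bytes, alignment 2
data bytes 43, size 46 → padding 3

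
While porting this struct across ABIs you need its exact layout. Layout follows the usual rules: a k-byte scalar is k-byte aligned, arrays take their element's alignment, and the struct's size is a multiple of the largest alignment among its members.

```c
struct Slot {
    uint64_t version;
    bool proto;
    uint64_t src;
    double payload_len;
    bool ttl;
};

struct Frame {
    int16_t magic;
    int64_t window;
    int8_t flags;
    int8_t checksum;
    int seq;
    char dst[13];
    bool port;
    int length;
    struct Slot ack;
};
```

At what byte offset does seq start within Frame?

20

Slot: @0: version [8B, align 8] → 8; @8: proto [1B, align 1] → 9; +7 pad (align 8); @16: src [8B, align 8] → 24; @24: payload_len [8B, align 8] → 32; @32: ttl [1B, align 1] → 33; +7 tail pad (align 8); size 40, align 8
@0: magic [2B, align 2] → 2
+6 pad (align 8)
@8: window [8B, align 8] → 16
@16: flags [1B, align 1] → 17
@17: checksum [1B, align 1] → 18
+2 pad (align 4)
@20: seq [4B, align 4] → 24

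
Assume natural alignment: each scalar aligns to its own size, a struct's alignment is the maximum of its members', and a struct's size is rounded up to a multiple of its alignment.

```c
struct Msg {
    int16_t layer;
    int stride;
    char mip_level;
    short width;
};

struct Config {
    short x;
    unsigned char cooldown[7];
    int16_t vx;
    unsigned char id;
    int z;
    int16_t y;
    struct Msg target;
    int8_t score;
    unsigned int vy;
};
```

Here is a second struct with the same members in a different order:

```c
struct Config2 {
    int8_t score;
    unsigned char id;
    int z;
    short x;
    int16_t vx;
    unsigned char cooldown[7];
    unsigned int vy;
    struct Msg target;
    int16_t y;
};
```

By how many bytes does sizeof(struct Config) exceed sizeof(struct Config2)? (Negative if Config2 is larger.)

4

Msg: @0: layer [2B, align 2] → 2; +2 pad (align 4); @4: stride [4B, align 4] → 8; @8: mip_level [1B, align 1] → 9; +1 pad (align 2); @10: width [2B, align 2] → 12; size 12, align 4
@0: x [2B, align 2] → 2
@2: cooldown [7B, align 1] → 9
+1 pad (align 2)
@10: vx [2B, align 2] → 12
@12: id [1B, align 1] → 13
+3 pad (align 4)
@16: z [4B, align 4] → 20
@20: y [2B, align 2] → 22
+2 pad (align 4)
@24: target [12B, align 4] → 36
@36: score [1B, align 1] → 37
+3 pad (align 4)
@40: vy [4B, align 4] → 44
size 44, align 4
— Config2 —
@0: score [1B, align 1] → 1
@1: id [1B, align 1] → 2
+2 pad (align 4)
@4: z [4B, align 4] → 8
@8: x [2B, align 2] → 10
@10: vx [2B, align 2] → 12
@12: cooldown [7B, align 1] → 19
+1 pad (align 4)
@20: vy [4B, align 4] → 24
@24: target [12B, align 4] → 36
@36: y [2B, align 2] → 38
+2 tail pad (align 4)
size 40, align 4
44 − 40 = 4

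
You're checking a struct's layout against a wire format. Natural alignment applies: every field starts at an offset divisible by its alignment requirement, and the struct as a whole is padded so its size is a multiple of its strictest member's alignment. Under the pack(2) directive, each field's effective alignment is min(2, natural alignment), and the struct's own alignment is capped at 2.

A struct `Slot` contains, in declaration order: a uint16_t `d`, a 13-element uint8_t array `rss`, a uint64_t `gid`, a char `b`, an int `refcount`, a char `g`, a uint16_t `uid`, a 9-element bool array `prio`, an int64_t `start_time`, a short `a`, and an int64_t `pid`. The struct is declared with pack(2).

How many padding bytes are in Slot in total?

4

d at 0 (size 2, align 2) → ends 2
rss at 2 (size 13, align 1) → ends 15
pad 1 to align 2 for gid
gid at 16 (size 8, align 2) → ends 24
b at 24 (size 1, align 1) → ends 25
pad 1 to align 2 for refcount
refcount at 26 (size 4, align 2) → ends 30
g at 30 (size 1, align 1) → ends 31
pad 1 to align 2 for uid
uid at 32 (size 2, align 2) → ends 34
prio at 34 (size 9, align 1) → ends 43
pad 1 to align 2 for start_time
start_time at 44 (size 8, align 2) → ends 52
a at 52 (size 2, align 2) → ends 54
pid at 54 (size 8, align 2) → ends 62
total 62 bytes, alignment 2
data bytes 58, size 62 → padding 4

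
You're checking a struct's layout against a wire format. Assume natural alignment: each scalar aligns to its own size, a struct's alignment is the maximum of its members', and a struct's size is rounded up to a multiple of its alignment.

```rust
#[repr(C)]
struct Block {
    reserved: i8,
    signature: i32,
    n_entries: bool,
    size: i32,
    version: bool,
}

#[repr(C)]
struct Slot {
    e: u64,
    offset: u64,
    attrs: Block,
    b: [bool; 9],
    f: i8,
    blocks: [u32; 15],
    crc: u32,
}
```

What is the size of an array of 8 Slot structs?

896

Block: 0..1  reserved  (1B, 1-aligned); 1..4  -- padding (3B); 4..8  signature  (4B, 4-aligned); 8..9  n_entries  (1B, 1-aligned); 9..12  -- padding (3B); 12..16  size  (4B, 4-aligned); 16..17  version  (1B, 1-aligned); 17..20  -- tail padding (3B); sizeof = 20, alignof = 4
0..8  e  (8B, 8-aligned)
8..16  offset  (8B, 8-aligned)
16..36  attrs  (20B, 4-aligned)
36..45  b  (9B, 1-aligned)
45..46  f  (1B, 1-aligned)
46..48  -- padding (2B)
48..108  blocks  (60B, 4-aligned)
108..112  crc  (4B, 4-aligned)
sizeof = 112, alignof = 8
array of 8: 8 × 112 = 896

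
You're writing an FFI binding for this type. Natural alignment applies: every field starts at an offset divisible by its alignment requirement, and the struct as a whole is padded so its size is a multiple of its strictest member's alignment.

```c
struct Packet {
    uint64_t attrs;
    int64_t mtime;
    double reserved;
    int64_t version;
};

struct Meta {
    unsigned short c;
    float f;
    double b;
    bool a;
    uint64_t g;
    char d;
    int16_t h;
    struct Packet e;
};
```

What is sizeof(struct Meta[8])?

576

Packet: 0..8  attrs  (8B, 8-aligned); 8..16  mtime  (8B, 8-aligned); 16..24  reserved  (8B, 8-aligned); 24..32  version  (8B, 8-aligned); sizeof = 32, alignof = 8
0..2  c  (2B, 2-aligned)
2..4  -- padding (2B)
4..8  f  (4B, 4-aligned)
8..16  b  (8B, 8-aligned)
16..17  a  (1B, 1-aligned)
17..24  -- padding (7B)
24..32  g  (8B, 8-aligned)
32..33  d  (1B, 1-aligned)
33..34  -- padding (1B)
34..36  h  (2B, 2-aligned)
36..40  -- padding (4B)
40..72  e  (32B, 8-aligned)
sizeof = 72, alignof = 8
array of 8: 8 × 72 = 576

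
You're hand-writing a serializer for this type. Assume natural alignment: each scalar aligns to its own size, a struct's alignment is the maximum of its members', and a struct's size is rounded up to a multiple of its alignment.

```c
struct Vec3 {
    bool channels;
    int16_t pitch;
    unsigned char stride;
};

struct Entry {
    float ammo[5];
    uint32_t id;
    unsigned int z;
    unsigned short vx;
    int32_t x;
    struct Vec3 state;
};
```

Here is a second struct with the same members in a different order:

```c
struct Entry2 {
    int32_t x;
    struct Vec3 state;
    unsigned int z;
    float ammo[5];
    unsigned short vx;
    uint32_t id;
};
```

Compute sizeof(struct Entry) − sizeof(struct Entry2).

0

Vec3: 0..1  channels  (1B, 1-aligned); 1..2  -- padding (1B); 2..4  pitch  (2B, 2-aligned); 4..5  stride  (1B, 1-aligned); 5..6  -- tail padding (1B); sizeof = 6, alignof = 2
0..20  ammo  (20B, 4-aligned)
20..24  id  (4B, 4-aligned)
24..28  z  (4B, 4-aligned)
28..30  vx  (2B, 2-aligned)
30..32  -- padding (2B)
32..36  x  (4B, 4-aligned)
36..42  state  (6B, 2-aligned)
42..44  -- tail padding (2B)
sizeof = 44, alignof = 4
— Entry2 —
0..4  x  (4B, 4-aligned)
4..10  state  (6B, 2-aligned)
10..12  -- padding (2B)
12..16  z  (4B, 4-aligned)
16..36  ammo  (20B, 4-aligned)
36..38  vx  (2B, 2-aligned)
38..40  -- padding (2B)
40..44  id  (4B, 4-aligned)
sizeof = 44, alignof = 4
44 − 44 = 0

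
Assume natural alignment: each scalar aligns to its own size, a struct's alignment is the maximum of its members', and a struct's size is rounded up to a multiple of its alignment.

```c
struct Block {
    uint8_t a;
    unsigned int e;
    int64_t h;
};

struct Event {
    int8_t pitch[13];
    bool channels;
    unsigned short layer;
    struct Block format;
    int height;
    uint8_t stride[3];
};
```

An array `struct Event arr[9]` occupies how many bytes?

360

Block: 0..1  a  (1B, 1-aligned); 1..4  -- padding (3B); 4..8  e  (4B, 4-aligned); 8..16  h  (8B, 8-aligned); sizeof = 16, alignof = 8
0..13  pitch  (13B, 1-aligned)
13..14  channels  (1B, 1-aligned)
14..16  layer  (2B, 2-aligned)
16..32  format  (16B, 8-aligned)
32..36  height  (4B, 4-aligned)
36..39  stride  (3B, 1-aligned)
39..40  -- tail padding (1B)
sizeof = 40, alignof = 8
array of 9: 9 × 40 = 360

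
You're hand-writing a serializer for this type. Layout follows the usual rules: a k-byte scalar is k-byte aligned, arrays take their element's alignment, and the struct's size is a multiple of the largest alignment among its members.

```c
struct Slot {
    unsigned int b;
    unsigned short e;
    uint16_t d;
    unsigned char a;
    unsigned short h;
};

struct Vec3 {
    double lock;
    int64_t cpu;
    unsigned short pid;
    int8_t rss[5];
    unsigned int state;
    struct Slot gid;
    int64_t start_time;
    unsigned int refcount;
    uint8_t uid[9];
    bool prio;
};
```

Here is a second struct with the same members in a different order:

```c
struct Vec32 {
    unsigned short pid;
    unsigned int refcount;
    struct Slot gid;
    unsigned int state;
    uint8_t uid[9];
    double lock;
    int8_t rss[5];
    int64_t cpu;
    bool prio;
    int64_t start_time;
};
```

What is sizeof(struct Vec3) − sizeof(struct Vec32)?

Slot: @0: b [4B, align 4] → 4; @4: e [2B, align 2] → 6; @6: d [2B, align 2] → 8; @8: a [1B, align 1] → 9; +1 pad (align 2); @10: h [2B, align 2] → 12; size 12, align 4
@0: lock [8B, align 8] → 8
@8: cpu [8B, align 8] → 16
@16: pid [2B, align 2] → 18
@18: rss [5B, align 1] → 23
+1 pad (align 4)
@24: state [4B, align 4] → 28
@28: gid [12B, align 4] → 40
@40: start_time [8B, align 8] → 48
@48: refcount [4B, align 4] → 52
@52: uid [9B, align 1] → 61
@61: prio [1B, align 1] → 62
+2 tail pad (align 8)
size 64, align 8
— Vec32 —
@0: pid [2B, align 2] → 2
+2 pad (align 4)
@4: refcount [4B, align 4] → 8
@8: gid [12B, align 4] → 20
@20: state [4B, align 4] → 24
@24: uid [9B, align 1] → 33
+7 pad (align 8)
@40: lock [8B, align 8] → 48
@48: rss [5B, align 1] → 53
+3 pad (align 8)
@56: cpu [8B, align 8] → 64
@64: prio [1B, align 1] → 65
+7 pad (align 8)
@72: start_time [8B, align 8] → 80
size 80, align 8
64 − 80 = -16

-16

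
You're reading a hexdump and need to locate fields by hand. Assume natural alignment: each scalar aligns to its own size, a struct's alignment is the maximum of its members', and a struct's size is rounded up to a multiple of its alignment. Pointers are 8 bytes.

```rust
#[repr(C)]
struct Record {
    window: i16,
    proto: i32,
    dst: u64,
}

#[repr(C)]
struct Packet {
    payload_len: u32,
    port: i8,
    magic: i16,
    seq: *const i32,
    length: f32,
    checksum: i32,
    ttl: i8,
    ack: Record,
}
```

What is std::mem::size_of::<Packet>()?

48

Record: 0..2  window  (2B, 2-aligned); 2..4  -- padding (2B); 4..8  proto  (4B, 4-aligned); 8..16  dst  (8B, 8-aligned); sizeof = 16, alignof = 8
0..4  payload_len  (4B, 4-aligned)
4..5  port  (1B, 1-aligned)
5..6  -- padding (1B)
6..8  magic  (2B, 2-aligned)
8..16  seq  (8B, 8-aligned)
16..20  length  (4B, 4-aligned)
20..24  checksum  (4B, 4-aligned)
24..25  ttl  (1B, 1-aligned)
25..32  -- padding (7B)
32..48  ack  (16B, 8-aligned)
sizeof = 48, alignof = 8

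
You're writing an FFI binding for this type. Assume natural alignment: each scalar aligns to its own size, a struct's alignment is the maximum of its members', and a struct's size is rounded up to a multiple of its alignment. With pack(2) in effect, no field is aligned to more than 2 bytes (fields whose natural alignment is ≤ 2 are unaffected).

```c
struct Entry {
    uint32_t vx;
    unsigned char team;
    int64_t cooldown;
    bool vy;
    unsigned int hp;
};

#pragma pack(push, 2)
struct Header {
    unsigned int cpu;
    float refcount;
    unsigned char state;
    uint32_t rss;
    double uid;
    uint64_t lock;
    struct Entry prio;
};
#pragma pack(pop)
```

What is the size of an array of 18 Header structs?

972

Entry: @0: vx [4B, align 4] → 4; @4: team [1B, align 1] → 5; +3 pad (align 8); @8: cooldown [8B, align 8] → 16; @16: vy [1B, align 1] → 17; +3 pad (align 4); @20: hp [4B, align 4] → 24; size 24, align 8
@0: cpu [4B, align 2] → 4
@4: refcount [4B, align 2] → 8
@8: state [1B, align 1] → 9
+1 pad (align 2)
@10: rss [4B, align 2] → 14
@14: uid [8B, align 2] → 22
@22: lock [8B, align 2] → 30
@30: prio [24B, align 2] → 54
size 54, align 2
array of 18: 18 × 54 = 972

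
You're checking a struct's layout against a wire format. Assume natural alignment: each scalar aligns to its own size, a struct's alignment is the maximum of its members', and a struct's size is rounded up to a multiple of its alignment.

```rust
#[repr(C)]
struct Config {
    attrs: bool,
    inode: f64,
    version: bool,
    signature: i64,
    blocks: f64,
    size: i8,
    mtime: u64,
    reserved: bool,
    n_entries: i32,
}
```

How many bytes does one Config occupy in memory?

64

attrs at 0 (size 1, align 1) → ends 1
pad 7 to align 8 for inode
inode at 8 (size 8, align 8) → ends 16
version at 16 (size 1, align 1) → ends 17
pad 7 to align 8 for signature
signature at 24 (size 8, align 8) → ends 32
blocks at 32 (size 8, align 8) → ends 40
size at 40 (size 1, align 1) → ends 41
pad 7 to align 8 for mtime
mtime at 48 (size 8, align 8) → ends 56
reserved at 56 (size 1, align 1) → ends 57
pad 3 to align 4 for n_entries
n_entries at 60 (size 4, align 4) → ends 64
total 64 bytes, alignment 8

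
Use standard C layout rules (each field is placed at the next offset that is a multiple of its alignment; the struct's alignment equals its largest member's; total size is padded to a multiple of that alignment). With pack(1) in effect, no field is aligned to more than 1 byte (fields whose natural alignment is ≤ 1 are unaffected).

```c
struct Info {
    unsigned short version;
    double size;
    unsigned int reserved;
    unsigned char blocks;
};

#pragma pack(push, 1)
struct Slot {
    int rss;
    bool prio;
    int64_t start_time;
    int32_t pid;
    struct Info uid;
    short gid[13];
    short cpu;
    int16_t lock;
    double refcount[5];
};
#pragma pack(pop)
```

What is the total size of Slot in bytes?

111 bytes

Info: 0..2  version  (2B, 2-aligned); 2..8  -- padding (6B); 8..16  size  (8B, 8-aligned); 16..20  reserved  (4B, 4-aligned); 20..21  blocks  (1B, 1-aligned); 21..24  -- tail padding (3B); sizeof = 24, alignof = 8
0..4  rss  (4B, 1-aligned)
4..5  prio  (1B, 1-aligned)
5..13  start_time  (8B, 1-aligned)
13..17  pid  (4B, 1-aligned)
17..41  uid  (24B, 1-aligned)
41..67  gid  (26B, 1-aligned)
67..69  cpu  (2B, 1-aligned)
69..71  lock  (2B, 1-aligned)
71..111  refcount  (40B, 1-aligned)
sizeof = 111, alignof = 1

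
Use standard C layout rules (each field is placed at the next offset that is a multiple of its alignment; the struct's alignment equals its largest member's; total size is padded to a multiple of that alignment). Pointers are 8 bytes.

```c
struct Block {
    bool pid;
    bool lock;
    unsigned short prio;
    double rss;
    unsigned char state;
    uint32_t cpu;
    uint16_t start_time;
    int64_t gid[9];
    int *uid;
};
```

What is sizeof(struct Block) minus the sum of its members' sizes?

0..1  pid  (1B, 1-aligned)
1..2  lock  (1B, 1-aligned)
2..4  prio  (2B, 2-aligned)
4..8  -- padding (4B)
8..16  rss  (8B, 8-aligned)
16..17  state  (1B, 1-aligned)
17..20  -- padding (3B)
20..24  cpu  (4B, 4-aligned)
24..26  start_time  (2B, 2-aligned)
26..32  -- padding (6B)
32..104  gid  (72B, 8-aligned)
104..112  uid  (8B, 8-aligned)
sizeof = 112, alignof = 8
data bytes 99, size 112 → padding 13

13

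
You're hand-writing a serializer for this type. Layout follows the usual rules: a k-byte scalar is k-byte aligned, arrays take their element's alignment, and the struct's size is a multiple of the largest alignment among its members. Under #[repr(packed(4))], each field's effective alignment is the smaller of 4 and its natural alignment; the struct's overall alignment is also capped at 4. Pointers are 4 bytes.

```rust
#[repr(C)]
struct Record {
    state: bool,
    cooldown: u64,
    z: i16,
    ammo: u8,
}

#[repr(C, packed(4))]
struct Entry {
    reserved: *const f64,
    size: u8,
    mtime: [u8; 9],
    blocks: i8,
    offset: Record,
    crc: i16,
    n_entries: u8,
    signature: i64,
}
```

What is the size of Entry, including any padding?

Record: state at 0 (size 1, align 1) → ends 1; pad 7 to align 8 for cooldown; cooldown at 8 (size 8, align 8) → ends 16; z at 16 (size 2, align 2) → ends 18; ammo at 18 (size 1, align 1) → ends 19; tail pad 5 to reach multiple of 8; total 24 bytes, alignment 8
reserved at 0 (size 4, align 4) → ends 4
size at 4 (size 1, align 1) → ends 5
mtime at 5 (size 9, align 1) → ends 14
blocks at 14 (size 1, align 1) → ends 15
pad 1 to align 4 for offset
offset at 16 (size 24, align 4) → ends 40
crc at 40 (size 2, align 2) → ends 42
n_entries at 42 (size 1, align 1) → ends 43
pad 1 to align 4 for signature
signature at 44 (size 8, align 4) → ends 52
total 52 bytes, alignment 4

52 bytes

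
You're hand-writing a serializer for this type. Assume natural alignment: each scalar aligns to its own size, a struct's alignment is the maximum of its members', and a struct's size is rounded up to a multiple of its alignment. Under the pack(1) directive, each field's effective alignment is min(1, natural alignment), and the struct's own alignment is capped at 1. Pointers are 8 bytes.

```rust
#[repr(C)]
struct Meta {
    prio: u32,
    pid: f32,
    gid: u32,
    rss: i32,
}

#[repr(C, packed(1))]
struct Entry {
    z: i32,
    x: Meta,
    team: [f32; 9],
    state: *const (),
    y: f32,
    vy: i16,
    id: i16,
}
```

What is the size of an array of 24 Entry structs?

Meta: 0..4  prio  (4B, 4-aligned); 4..8  pid  (4B, 4-aligned); 8..12  gid  (4B, 4-aligned); 12..16  rss  (4B, 4-aligned); sizeof = 16, alignof = 4
0..4  z  (4B, 1-aligned)
4..20  x  (16B, 1-aligned)
20..56  team  (36B, 1-aligned)
56..64  state  (8B, 1-aligned)
64..68  y  (4B, 1-aligned)
68..70  vy  (2B, 1-aligned)
70..72  id  (2B, 1-aligned)
sizeof = 72, alignof = 1
array of 24: 24 × 72 = 1728

1728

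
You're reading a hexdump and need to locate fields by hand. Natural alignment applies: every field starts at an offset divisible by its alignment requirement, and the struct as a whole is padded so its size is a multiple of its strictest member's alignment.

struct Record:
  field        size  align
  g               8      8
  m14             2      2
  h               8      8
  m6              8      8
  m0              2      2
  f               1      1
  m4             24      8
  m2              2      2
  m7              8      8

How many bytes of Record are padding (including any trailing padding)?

17

@0: g [8B, align 8] → 8
@8: m14 [2B, align 2] → 10
+6 pad (align 8)
@16: h [8B, align 8] → 24
@24: m6 [8B, align 8] → 32
@32: m0 [2B, align 2] → 34
@34: f [1B, align 1] → 35
+5 pad (align 8)
@40: m4 [24B, align 8] → 64
@64: m2 [2B, align 2] → 66
+6 pad (align 8)
@72: m7 [8B, align 8] → 80
size 80, align 8
data bytes 63, size 80 → padding 17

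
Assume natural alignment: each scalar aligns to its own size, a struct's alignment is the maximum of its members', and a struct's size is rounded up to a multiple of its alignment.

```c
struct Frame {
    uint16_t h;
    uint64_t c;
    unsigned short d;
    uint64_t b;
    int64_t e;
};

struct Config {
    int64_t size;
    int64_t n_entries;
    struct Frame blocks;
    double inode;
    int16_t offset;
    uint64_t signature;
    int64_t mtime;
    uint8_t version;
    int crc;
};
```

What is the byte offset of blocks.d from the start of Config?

32

Frame: @0: h [2B, align 2] → 2; +6 pad (align 8); @8: c [8B, align 8] → 16; @16: d [2B, align 2] → 18; +6 pad (align 8); @24: b [8B, align 8] → 32; @32: e [8B, align 8] → 40; size 40, align 8
@0: size [8B, align 8] → 8
@8: n_entries [8B, align 8] → 16
@16: blocks [40B, align 8] → 56
within Frame: d at 16
16 + 16 = 32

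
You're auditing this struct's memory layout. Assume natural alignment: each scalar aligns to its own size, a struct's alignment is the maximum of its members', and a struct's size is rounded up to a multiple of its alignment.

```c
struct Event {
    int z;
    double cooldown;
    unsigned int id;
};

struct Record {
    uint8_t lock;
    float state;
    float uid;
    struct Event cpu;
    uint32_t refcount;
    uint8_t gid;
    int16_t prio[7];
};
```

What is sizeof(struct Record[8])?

512

Event: z at 0 (size 4, align 4) → ends 4; pad 4 to align 8 for cooldown; cooldown at 8 (size 8, align 8) → ends 16; id at 16 (size 4, align 4) → ends 20; tail pad 4 to reach multiple of 8; total 24 bytes, alignment 8
lock at 0 (size 1, align 1) → ends 1
pad 3 to align 4 for state
state at 4 (size 4, align 4) → ends 8
uid at 8 (size 4, align 4) → ends 12
pad 4 to align 8 for cpu
cpu at 16 (size 24, align 8) → ends 40
refcount at 40 (size 4, align 4) → ends 44
gid at 44 (size 1, align 1) → ends 45
pad 1 to align 2 for prio
prio at 46 (size 14, align 2) → ends 60
tail pad 4 to reach multiple of 8
total 64 bytes, alignment 8
array of 8: 8 × 64 = 512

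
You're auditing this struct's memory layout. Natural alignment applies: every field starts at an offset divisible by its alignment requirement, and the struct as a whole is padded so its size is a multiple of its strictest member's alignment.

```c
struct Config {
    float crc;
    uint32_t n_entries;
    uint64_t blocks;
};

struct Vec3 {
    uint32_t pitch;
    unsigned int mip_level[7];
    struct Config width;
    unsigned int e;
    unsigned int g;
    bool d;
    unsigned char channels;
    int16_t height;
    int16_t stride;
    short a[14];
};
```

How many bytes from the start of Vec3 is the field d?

Config: 0..4  crc  (4B, 4-aligned); 4..8  n_entries  (4B, 4-aligned); 8..16  blocks  (8B, 8-aligned); sizeof = 16, alignof = 8
0..4  pitch  (4B, 4-aligned)
4..32  mip_level  (28B, 4-aligned)
32..48  width  (16B, 8-aligned)
48..52  e  (4B, 4-aligned)
52..56  g  (4B, 4-aligned)
56..57  d  (1B, 1-aligned)

56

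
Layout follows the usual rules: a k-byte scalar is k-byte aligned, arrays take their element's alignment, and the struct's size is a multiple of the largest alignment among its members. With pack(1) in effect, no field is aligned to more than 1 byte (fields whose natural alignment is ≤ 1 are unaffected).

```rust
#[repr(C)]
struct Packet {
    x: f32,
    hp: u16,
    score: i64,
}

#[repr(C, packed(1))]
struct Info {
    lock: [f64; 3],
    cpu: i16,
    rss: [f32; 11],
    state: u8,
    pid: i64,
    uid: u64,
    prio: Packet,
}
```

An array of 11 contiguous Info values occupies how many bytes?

1133

Packet: x at 0 (size 4, align 4) → ends 4; hp at 4 (size 2, align 2) → ends 6; pad 2 to align 8 for score; score at 8 (size 8, align 8) → ends 16; total 16 bytes, alignment 8
lock at 0 (size 24, align 1) → ends 24
cpu at 24 (size 2, align 1) → ends 26
rss at 26 (size 44, align 1) → ends 70
state at 70 (size 1, align 1) → ends 71
pid at 71 (size 8, align 1) → ends 79
uid at 79 (size 8, align 1) → ends 87
prio at 87 (size 16, align 1) → ends 103
total 103 bytes, alignment 1
array of 11: 11 × 103 = 1133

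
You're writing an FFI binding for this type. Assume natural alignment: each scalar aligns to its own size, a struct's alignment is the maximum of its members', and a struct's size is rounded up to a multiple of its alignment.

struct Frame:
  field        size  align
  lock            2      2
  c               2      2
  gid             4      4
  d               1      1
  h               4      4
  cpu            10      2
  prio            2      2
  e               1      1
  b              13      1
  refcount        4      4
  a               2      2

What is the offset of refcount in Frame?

44

@0: lock [2B, align 2] → 2
@2: c [2B, align 2] → 4
@4: gid [4B, align 4] → 8
@8: d [1B, align 1] → 9
+3 pad (align 4)
@12: h [4B, align 4] → 16
@16: cpu [10B, align 2] → 26
@26: prio [2B, align 2] → 28
@28: e [1B, align 1] → 29
@29: b [13B, align 1] → 42
+2 pad (align 4)
@44: refcount [4B, align 4] → 48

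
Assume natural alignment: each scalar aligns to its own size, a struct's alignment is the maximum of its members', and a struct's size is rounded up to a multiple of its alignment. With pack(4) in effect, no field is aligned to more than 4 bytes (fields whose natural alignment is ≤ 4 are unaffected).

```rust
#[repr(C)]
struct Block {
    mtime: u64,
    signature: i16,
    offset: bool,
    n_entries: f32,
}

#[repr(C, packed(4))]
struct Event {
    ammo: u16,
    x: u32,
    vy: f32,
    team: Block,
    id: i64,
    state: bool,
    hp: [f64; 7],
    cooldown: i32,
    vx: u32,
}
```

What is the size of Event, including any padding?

Block: @0: mtime [8B, align 8] → 8; @8: signature [2B, align 2] → 10; @10: offset [1B, align 1] → 11; +1 pad (align 4); @12: n_entries [4B, align 4] → 16; size 16, align 8
@0: ammo [2B, align 2] → 2
+2 pad (align 4)
@4: x [4B, align 4] → 8
@8: vy [4B, align 4] → 12
@12: team [16B, align 4] → 28
@28: id [8B, align 4] → 36
@36: state [1B, align 1] → 37
+3 pad (align 4)
@40: hp [56B, align 4] → 96
@96: cooldown [4B, align 4] → 100
@100: vx [4B, align 4] → 104
size 104, align 4

104 bytes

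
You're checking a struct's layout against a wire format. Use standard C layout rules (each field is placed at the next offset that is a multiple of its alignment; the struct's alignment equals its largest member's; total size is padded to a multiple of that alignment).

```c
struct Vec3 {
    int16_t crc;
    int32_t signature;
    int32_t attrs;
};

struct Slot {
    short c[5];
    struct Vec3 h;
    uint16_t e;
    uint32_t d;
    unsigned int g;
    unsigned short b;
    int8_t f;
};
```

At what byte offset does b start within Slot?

Vec3: 0..2  crc  (2B, 2-aligned); 2..4  -- padding (2B); 4..8  signature  (4B, 4-aligned); 8..12  attrs  (4B, 4-aligned); sizeof = 12, alignof = 4
0..10  c  (10B, 2-aligned)
10..12  -- padding (2B)
12..24  h  (12B, 4-aligned)
24..26  e  (2B, 2-aligned)
26..28  -- padding (2B)
28..32  d  (4B, 4-aligned)
32..36  g  (4B, 4-aligned)
36..38  b  (2B, 2-aligned)

36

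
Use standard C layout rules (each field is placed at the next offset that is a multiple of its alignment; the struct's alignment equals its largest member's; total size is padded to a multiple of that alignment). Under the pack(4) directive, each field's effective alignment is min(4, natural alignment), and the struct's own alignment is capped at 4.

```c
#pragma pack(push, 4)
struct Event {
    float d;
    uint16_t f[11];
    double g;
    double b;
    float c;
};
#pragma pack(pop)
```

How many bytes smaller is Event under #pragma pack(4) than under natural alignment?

natural layout:
  @0: d [4B, align 4] → 4
  @4: f [22B, align 2] → 26
  +6 pad (align 8)
  @32: g [8B, align 8] → 40
  @40: b [8B, align 8] → 48
  @48: c [4B, align 4] → 52
  +4 tail pad (align 8)
  size 56, align 8
packed(4) layout:
  @0: d [4B, align 4] → 4
  @4: f [22B, align 2] → 26
  +2 pad (align 4)
  @28: g [8B, align 4] → 36
  @36: b [8B, align 4] → 44
  @44: c [4B, align 4] → 48
  size 48, align 4
56 − 48 = 8

8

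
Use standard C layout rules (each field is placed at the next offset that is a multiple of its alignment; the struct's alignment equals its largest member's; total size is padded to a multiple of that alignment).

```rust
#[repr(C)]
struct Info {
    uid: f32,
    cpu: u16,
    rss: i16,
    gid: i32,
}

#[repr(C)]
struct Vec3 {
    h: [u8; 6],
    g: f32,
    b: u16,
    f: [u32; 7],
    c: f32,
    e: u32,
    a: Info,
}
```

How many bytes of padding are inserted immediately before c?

0

Info: @0: uid [4B, align 4] → 4; @4: cpu [2B, align 2] → 6; @6: rss [2B, align 2] → 8; @8: gid [4B, align 4] → 12; size 12, align 4
@0: h [6B, align 1] → 6
+2 pad (align 4)
@8: g [4B, align 4] → 12
@12: b [2B, align 2] → 14
+2 pad (align 4)
@16: f [28B, align 4] → 44
@44: c [4B, align 4] → 48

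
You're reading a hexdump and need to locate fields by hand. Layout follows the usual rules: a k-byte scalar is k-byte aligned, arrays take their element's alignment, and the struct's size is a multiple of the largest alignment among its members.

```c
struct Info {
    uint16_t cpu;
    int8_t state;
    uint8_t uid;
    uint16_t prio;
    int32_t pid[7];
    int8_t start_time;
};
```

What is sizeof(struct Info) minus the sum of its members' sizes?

5

0..2  cpu  (2B, 2-aligned)
2..3  state  (1B, 1-aligned)
3..4  uid  (1B, 1-aligned)
4..6  prio  (2B, 2-aligned)
6..8  -- padding (2B)
8..36  pid  (28B, 4-aligned)
36..37  start_time  (1B, 1-aligned)
37..40  -- tail padding (3B)
sizeof = 40, alignof = 4
data bytes 35, size 40 → padding 5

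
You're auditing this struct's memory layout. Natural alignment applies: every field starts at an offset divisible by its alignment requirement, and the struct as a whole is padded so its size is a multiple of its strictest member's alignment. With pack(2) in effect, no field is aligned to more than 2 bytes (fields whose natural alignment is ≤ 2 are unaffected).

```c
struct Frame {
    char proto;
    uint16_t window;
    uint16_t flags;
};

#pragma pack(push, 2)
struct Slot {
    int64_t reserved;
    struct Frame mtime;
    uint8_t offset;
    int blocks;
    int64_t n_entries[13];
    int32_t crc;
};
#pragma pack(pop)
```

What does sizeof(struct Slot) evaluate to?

128 bytes

Frame: @0: proto [1B, align 1] → 1; +1 pad (align 2); @2: window [2B, align 2] → 4; @4: flags [2B, align 2] → 6; size 6, align 2
@0: reserved [8B, align 2] → 8
@8: mtime [6B, align 2] → 14
@14: offset [1B, align 1] → 15
+1 pad (align 2)
@16: blocks [4B, align 2] → 20
@20: n_entries [104B, align 2] → 124
@124: crc [4B, align 2] → 128
size 128, align 2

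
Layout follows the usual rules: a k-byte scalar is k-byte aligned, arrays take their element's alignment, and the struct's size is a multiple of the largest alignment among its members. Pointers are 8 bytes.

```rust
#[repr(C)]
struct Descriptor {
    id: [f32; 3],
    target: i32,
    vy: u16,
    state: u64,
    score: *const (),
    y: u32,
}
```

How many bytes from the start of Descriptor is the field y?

@0: id [12B, align 4] → 12
@12: target [4B, align 4] → 16
@16: vy [2B, align 2] → 18
+6 pad (align 8)
@24: state [8B, align 8] → 32
@32: score [8B, align 8] → 40
@40: y [4B, align 4] → 44

40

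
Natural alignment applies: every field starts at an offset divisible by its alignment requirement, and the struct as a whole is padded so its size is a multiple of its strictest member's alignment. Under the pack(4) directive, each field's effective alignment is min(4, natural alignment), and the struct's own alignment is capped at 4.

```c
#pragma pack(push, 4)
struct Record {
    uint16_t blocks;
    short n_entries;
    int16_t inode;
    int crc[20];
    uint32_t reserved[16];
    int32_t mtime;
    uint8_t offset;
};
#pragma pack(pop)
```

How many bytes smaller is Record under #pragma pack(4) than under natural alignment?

0

natural layout:
  blocks at 0 (size 2, align 2) → ends 2
  n_entries at 2 (size 2, align 2) → ends 4
  inode at 4 (size 2, align 2) → ends 6
  pad 2 to align 4 for crc
  crc at 8 (size 80, align 4) → ends 88
  reserved at 88 (size 64, align 4) → ends 152
  mtime at 152 (size 4, align 4) → ends 156
  offset at 156 (size 1, align 1) → ends 157
  tail pad 3 to reach multiple of 4
  total 160 bytes, alignment 4
packed(4) layout:
  blocks at 0 (size 2, align 2) → ends 2
  n_entries at 2 (size 2, align 2) → ends 4
  inode at 4 (size 2, align 2) → ends 6
  pad 2 to align 4 for crc
  crc at 8 (size 80, align 4) → ends 88
  reserved at 88 (size 64, align 4) → ends 152
  mtime at 152 (size 4, align 4) → ends 156
  offset at 156 (size 1, align 1) → ends 157
  tail pad 3 to reach multiple of 4
  total 160 bytes, alignment 4
160 − 160 = 0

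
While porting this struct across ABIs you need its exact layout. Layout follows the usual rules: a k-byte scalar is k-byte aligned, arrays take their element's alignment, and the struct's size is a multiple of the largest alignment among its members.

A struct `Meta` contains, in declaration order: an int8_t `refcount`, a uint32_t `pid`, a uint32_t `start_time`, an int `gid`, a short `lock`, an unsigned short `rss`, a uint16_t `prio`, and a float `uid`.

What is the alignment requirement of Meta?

4

member alignments: refcount=1, pid=4, start_time=4, gid=4, lock=2, rss=2, prio=2, uid=4
max = 4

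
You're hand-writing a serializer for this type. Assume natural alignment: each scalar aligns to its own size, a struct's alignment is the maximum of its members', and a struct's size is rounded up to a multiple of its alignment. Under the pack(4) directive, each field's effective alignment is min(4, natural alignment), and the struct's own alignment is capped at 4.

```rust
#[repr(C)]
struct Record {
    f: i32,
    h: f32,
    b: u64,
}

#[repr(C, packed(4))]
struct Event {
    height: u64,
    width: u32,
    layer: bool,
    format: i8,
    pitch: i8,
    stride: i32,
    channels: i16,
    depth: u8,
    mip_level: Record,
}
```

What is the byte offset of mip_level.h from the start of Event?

Record: @0: f [4B, align 4] → 4; @4: h [4B, align 4] → 8; @8: b [8B, align 8] → 16; size 16, align 8
@0: height [8B, align 4] → 8
@8: width [4B, align 4] → 12
@12: layer [1B, align 1] → 13
@13: format [1B, align 1] → 14
@14: pitch [1B, align 1] → 15
+1 pad (align 4)
@16: stride [4B, align 4] → 20
@20: channels [2B, align 2] → 22
@22: depth [1B, align 1] → 23
+1 pad (align 4)
@24: mip_level [16B, align 4] → 40
within Record: h at 4
24 + 4 = 28

28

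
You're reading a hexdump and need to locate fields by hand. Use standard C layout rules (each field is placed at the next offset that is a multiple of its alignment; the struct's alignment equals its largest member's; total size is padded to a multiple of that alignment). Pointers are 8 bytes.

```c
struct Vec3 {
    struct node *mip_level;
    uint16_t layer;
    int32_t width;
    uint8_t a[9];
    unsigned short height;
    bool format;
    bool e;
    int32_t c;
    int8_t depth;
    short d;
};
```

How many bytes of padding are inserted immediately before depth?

@0: mip_level [8B, align 8] → 8
@8: layer [2B, align 2] → 10
+2 pad (align 4)
@12: width [4B, align 4] → 16
@16: a [9B, align 1] → 25
+1 pad (align 2)
@26: height [2B, align 2] → 28
@28: format [1B, align 1] → 29
@29: e [1B, align 1] → 30
+2 pad (align 4)
@32: c [4B, align 4] → 36
@36: depth [1B, align 1] → 37

0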